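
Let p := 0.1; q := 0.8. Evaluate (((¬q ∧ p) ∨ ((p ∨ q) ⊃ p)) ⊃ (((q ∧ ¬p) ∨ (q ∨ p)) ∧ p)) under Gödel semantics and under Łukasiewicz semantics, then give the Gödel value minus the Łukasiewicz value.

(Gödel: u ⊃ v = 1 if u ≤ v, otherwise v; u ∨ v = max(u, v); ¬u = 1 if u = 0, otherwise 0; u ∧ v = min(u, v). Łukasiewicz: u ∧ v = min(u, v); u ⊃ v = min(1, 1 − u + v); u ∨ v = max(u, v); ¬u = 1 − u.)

0.20

Gödel evaluation:
  ¬q: Gödel ¬ of 0.8 = 0 (operand ≠ 0)
  (¬q ∧ p) = min(0, 0.1) = 0
  (p ∨ q) = max(0.1, 0.8) = 0.8
  ((p ∨ q) ⊃ p): 0.8 > 0.1, so result = 0.1
  ((¬q ∧ p) ∨ ((p ∨ q) ⊃ p)) = max(0, 0.1) = 0.1
  ¬p: Gödel ¬ of 0.1 = 0 (operand ≠ 0)
  (q ∧ ¬p) = min(0.8, 0) = 0
  (q ∨ p) = max(0.8, 0.1) = 0.8
  ((q ∧ ¬p) ∨ (q ∨ p)) = max(0, 0.8) = 0.8
  (((q ∧ ¬p) ∨ (q ∨ p)) ∧ p) = min(0.8, 0.1) = 0.1
  (((¬q ∧ p) ∨ ((p ∨ q) ⊃ p)) ⊃ (((q ∧ ¬p) ∨ (q ∨ p)) ∧ p)): 0.1 ≤ 0.1, so result = 1
  Gödel value = 1
Łukasiewicz evaluation:
  ¬q: Łukasiewicz ¬ gives 1 − 0.8 = 0.2
  (¬q ∧ p) = min(0.2, 0.1) = 0.1
  (p ∨ q) = max(0.1, 0.8) = 0.8
  ((p ∨ q) ⊃ p): min(1, 1 − 0.8 + 0.1) = 0.3
  ((¬q ∧ p) ∨ ((p ∨ q) ⊃ p)) = max(0.1, 0.3) = 0.3
  ¬p: Łukasiewicz ¬ gives 1 − 0.1 = 0.9
  (q ∧ ¬p) = min(0.8, 0.9) = 0.8
  (q ∨ p) = max(0.8, 0.1) = 0.8
  ((q ∧ ¬p) ∨ (q ∨ p)) = max(0.8, 0.8) = 0.8
  (((q ∧ ¬p) ∨ (q ∨ p)) ∧ p) = min(0.8, 0.1) = 0.1
  (((¬q ∧ p) ∨ ((p ∨ q) ⊃ p)) ⊃ (((q ∧ ¬p) ∨ (q ∨ p)) ∧ p)): min(1, 1 − 0.3 + 0.1) = 0.8
  Łukasiewicz value = 0.8
Difference: 1 − 0.8 = 0.20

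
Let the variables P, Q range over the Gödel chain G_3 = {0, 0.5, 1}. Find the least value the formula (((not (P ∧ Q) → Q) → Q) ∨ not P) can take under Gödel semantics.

0.50

The minimum is attained at P = 0.5, Q = 0.5:
  (P ∧ Q) = min(0.5, 0.5) = 0.5
  not (P ∧ Q): Gödel ¬ of 0.5 = 0 (operand ≠ 0)
  (not (P ∧ Q) → Q): 0 ≤ 0.5, so result = 1
  ((not (P ∧ Q) → Q) → Q): 1 > 0.5, so result = 0.5
  not P: Gödel ¬ of 0.5 = 0 (operand ≠ 0)
  (((not (P ∧ Q) → Q) → Q) ∨ not P) = max(0.5, 0) = 0.5
Checking all 9 assignments confirms none give a value below 0.50.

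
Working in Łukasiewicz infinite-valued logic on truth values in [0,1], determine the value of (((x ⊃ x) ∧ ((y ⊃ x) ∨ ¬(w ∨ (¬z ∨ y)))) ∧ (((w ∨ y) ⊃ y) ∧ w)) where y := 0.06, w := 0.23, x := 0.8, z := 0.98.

(x ⊃ x): min(1, 1 − 0.8 + 0.8) = 1
(y ⊃ x): min(1, 1 − 0.06 + 0.8) = 1
¬z: Łukasiewicz ¬ gives 1 − 0.98 = 0.02
(¬z ∨ y) = max(0.02, 0.06) = 0.06
(w ∨ (¬z ∨ y)) = max(0.23, 0.06) = 0.23
¬(w ∨ (¬z ∨ y)): Łukasiewicz ¬ gives 1 − 0.23 = 0.77
((y ⊃ x) ∨ ¬(w ∨ (¬z ∨ y))) = max(1, 0.77) = 1
((x ⊃ x) ∧ ((y ⊃ x) ∨ ¬(w ∨ (¬z ∨ y)))) = min(1, 1) = 1
(w ∨ y) = max(0.23, 0.06) = 0.23
((w ∨ y) ⊃ y): min(1, 1 − 0.23 + 0.06) = 0.83
(((w ∨ y) ⊃ y) ∧ w) = min(0.83, 0.23) = 0.23
(((x ⊃ x) ∧ ((y ⊃ x) ∨ ¬(w ∨ (¬z ∨ y)))) ∧ (((w ∨ y) ⊃ y) ∧ w)) = min(1, 0.23) = 0.23

0.23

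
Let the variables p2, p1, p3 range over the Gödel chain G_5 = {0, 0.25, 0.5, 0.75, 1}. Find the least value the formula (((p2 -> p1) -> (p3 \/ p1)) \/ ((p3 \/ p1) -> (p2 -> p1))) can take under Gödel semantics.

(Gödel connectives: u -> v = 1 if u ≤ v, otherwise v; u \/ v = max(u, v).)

1.00

Every assignment gives 1. For instance at p2 = 0, p1 = 0, p3 = 0:
  (p2 -> p1): 0 ≤ 0, so result = 1
  (p3 \/ p1) = max(0, 0) = 0
  ((p2 -> p1) -> (p3 \/ p1)): 1 > 0, so result = 0
  (p3 \/ p1) = max(0, 0) = 0
  (p2 -> p1): 0 ≤ 0, so result = 1
  ((p3 \/ p1) -> (p2 -> p1)): 0 ≤ 1, so result = 1
  (((p2 -> p1) -> (p3 \/ p1)) \/ ((p3 \/ p1) -> (p2 -> p1))) = max(0, 1) = 1
All 125 assignments give value 1 — the formula is a G_5-tautology.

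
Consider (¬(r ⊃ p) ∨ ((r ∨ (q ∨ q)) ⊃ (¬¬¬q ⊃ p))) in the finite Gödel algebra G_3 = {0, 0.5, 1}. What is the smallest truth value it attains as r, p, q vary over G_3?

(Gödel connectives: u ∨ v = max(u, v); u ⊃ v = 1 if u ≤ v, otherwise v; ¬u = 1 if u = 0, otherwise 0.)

The minimum is attained at r = 1, p = 0.5, q = 0:
  (r ⊃ p): 1 > 0.5, so result = 0.5
  ¬(r ⊃ p): Gödel ¬ of 0.5 = 0 (operand ≠ 0)
  (q ∨ q) = max(0, 0) = 0
  (r ∨ (q ∨ q)) = max(1, 0) = 1
  ¬q: Gödel ¬ of 0 = 1 (operand is 0)
  ¬¬q: Gödel ¬ of 1 = 0 (operand ≠ 0)
  ¬¬¬q: Gödel ¬ of 0 = 1 (operand is 0)
  (¬¬¬q ⊃ p): 1 > 0.5, so result = 0.5
  ((r ∨ (q ∨ q)) ⊃ (¬¬¬q ⊃ p)): 1 > 0.5, so result = 0.5
  (¬(r ⊃ p) ∨ ((r ∨ (q ∨ q)) ⊃ (¬¬¬q ⊃ p))) = max(0, 0.5) = 0.5
Checking all 27 assignments confirms none give a value below 0.50.

0.50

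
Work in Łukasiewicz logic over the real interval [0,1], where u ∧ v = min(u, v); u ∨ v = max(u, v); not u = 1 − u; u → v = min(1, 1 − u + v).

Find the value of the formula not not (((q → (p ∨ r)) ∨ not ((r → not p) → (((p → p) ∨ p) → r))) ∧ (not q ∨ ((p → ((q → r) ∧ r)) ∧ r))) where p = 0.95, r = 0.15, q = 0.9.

0.15

(p ∨ r) = max(0.95, 0.15) = 0.95
(q → (p ∨ r)): min(1, 1 − 0.9 + 0.95) = 1
not p: Łukasiewicz ¬ gives 1 − 0.95 = 0.05
(r → not p): min(1, 1 − 0.15 + 0.05) = 0.9
(p → p): min(1, 1 − 0.95 + 0.95) = 1
((p → p) ∨ p) = max(1, 0.95) = 1
(((p → p) ∨ p) → r): min(1, 1 − 1 + 0.15) = 0.15
((r → not p) → (((p → p) ∨ p) → r)): min(1, 1 − 0.9 + 0.15) = 0.25
not ((r → not p) → (((p → p) ∨ p) → r)): Łukasiewicz ¬ gives 1 − 0.25 = 0.75
((q → (p ∨ r)) ∨ not ((r → not p) → (((p → p) ∨ p) → r))) = max(1, 0.75) = 1
not q: Łukasiewicz ¬ gives 1 − 0.9 = 0.1
(q → r): min(1, 1 − 0.9 + 0.15) = 0.25
((q → r) ∧ r) = min(0.25, 0.15) = 0.15
(p → ((q → r) ∧ r)): min(1, 1 − 0.95 + 0.15) = 0.2
((p → ((q → r) ∧ r)) ∧ r) = min(0.2, 0.15) = 0.15
(not q ∨ ((p → ((q → r) ∧ r)) ∧ r)) = max(0.1, 0.15) = 0.15
(((q → (p ∨ r)) ∨ not ((r → not p) → (((p → p) ∨ p) → r))) ∧ (not q ∨ ((p → ((q → r) ∧ r)) ∧ r))) = min(1, 0.15) = 0.15
not (((q → (p ∨ r)) ∨ not ((r → not p) → (((p → p) ∨ p) → r))) ∧ (not q ∨ ((p → ((q → r) ∧ r)) ∧ r))): Łukasiewicz ¬ gives 1 − 0.15 = 0.85
not not (((q → (p ∨ r)) ∨ not ((r → not p) → (((p → p) ∨ p) → r))) ∧ (not q ∨ ((p → ((q → r) ∧ r)) ∧ r))): Łukasiewicz ¬ gives 1 − 0.85 = 0.15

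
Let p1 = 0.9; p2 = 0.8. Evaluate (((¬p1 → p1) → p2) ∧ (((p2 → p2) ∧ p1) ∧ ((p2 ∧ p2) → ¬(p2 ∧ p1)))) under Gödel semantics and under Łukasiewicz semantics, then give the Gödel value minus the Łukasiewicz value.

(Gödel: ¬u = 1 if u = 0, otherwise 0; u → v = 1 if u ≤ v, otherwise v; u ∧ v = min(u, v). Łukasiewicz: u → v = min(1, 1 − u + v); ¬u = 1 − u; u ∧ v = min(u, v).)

Gödel evaluation:
  ¬p1: Gödel ¬ of 0.9 = 0 (operand ≠ 0)
  (¬p1 → p1): 0 ≤ 0.9, so result = 1
  ((¬p1 → p1) → p2): 1 > 0.8, so result = 0.8
  (p2 → p2): 0.8 ≤ 0.8, so result = 1
  ((p2 → p2) ∧ p1) = min(1, 0.9) = 0.9
  (p2 ∧ p2) = min(0.8, 0.8) = 0.8
  (p2 ∧ p1) = min(0.8, 0.9) = 0.8
  ¬(p2 ∧ p1): Gödel ¬ of 0.8 = 0 (operand ≠ 0)
  ((p2 ∧ p2) → ¬(p2 ∧ p1)): 0.8 > 0, so result = 0
  (((p2 → p2) ∧ p1) ∧ ((p2 ∧ p2) → ¬(p2 ∧ p1))) = min(0.9, 0) = 0
  (((¬p1 → p1) → p2) ∧ (((p2 → p2) ∧ p1) ∧ ((p2 ∧ p2) → ¬(p2 ∧ p1)))) = min(0.8, 0) = 0
  Gödel value = 0
Łukasiewicz evaluation:
  ¬p1: Łukasiewicz ¬ gives 1 − 0.9 = 0.1
  (¬p1 → p1): min(1, 1 − 0.1 + 0.9) = 1
  ((¬p1 → p1) → p2): min(1, 1 − 1 + 0.8) = 0.8
  (p2 → p2): min(1, 1 − 0.8 + 0.8) = 1
  ((p2 → p2) ∧ p1) = min(1, 0.9) = 0.9
  (p2 ∧ p2) = min(0.8, 0.8) = 0.8
  (p2 ∧ p1) = min(0.8, 0.9) = 0.8
  ¬(p2 ∧ p1): Łukasiewicz ¬ gives 1 − 0.8 = 0.2
  ((p2 ∧ p2) → ¬(p2 ∧ p1)): min(1, 1 − 0.8 + 0.2) = 0.4
  (((p2 → p2) ∧ p1) ∧ ((p2 ∧ p2) → ¬(p2 ∧ p1))) = min(0.9, 0.4) = 0.4
  (((¬p1 → p1) → p2) ∧ (((p2 → p2) ∧ p1) ∧ ((p2 ∧ p2) → ¬(p2 ∧ p1)))) = min(0.8, 0.4) = 0.4
  Łukasiewicz value = 0.4
Difference: 0 − 0.4 = -0.40

-0.40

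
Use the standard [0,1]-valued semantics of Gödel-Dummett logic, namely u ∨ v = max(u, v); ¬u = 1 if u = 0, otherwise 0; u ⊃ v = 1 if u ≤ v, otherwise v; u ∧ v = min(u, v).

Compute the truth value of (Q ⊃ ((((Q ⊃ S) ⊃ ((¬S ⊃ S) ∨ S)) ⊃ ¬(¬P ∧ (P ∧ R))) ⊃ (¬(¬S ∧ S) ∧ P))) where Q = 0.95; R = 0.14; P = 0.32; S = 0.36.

0.32

(Q ⊃ S): 0.95 > 0.36, so result = 0.36
¬S: Gödel ¬ of 0.36 = 0 (operand ≠ 0)
(¬S ⊃ S): 0 ≤ 0.36, so result = 1
((¬S ⊃ S) ∨ S) = max(1, 0.36) = 1
((Q ⊃ S) ⊃ ((¬S ⊃ S) ∨ S)): 0.36 ≤ 1, so result = 1
¬P: Gödel ¬ of 0.32 = 0 (operand ≠ 0)
(P ∧ R) = min(0.32, 0.14) = 0.14
(¬P ∧ (P ∧ R)) = min(0, 0.14) = 0
¬(¬P ∧ (P ∧ R)): Gödel ¬ of 0 = 1 (operand is 0)
(((Q ⊃ S) ⊃ ((¬S ⊃ S) ∨ S)) ⊃ ¬(¬P ∧ (P ∧ R))): 1 ≤ 1, so result = 1
¬S: Gödel ¬ of 0.36 = 0 (operand ≠ 0)
(¬S ∧ S) = min(0, 0.36) = 0
¬(¬S ∧ S): Gödel ¬ of 0 = 1 (operand is 0)
(¬(¬S ∧ S) ∧ P) = min(1, 0.32) = 0.32
((((Q ⊃ S) ⊃ ((¬S ⊃ S) ∨ S)) ⊃ ¬(¬P ∧ (P ∧ R))) ⊃ (¬(¬S ∧ S) ∧ P)): 1 > 0.32, so result = 0.32
(Q ⊃ ((((Q ⊃ S) ⊃ ((¬S ⊃ S) ∨ S)) ⊃ ¬(¬P ∧ (P ∧ R))) ⊃ (¬(¬S ∧ S) ∧ P))): 0.95 > 0.32, so result = 0.32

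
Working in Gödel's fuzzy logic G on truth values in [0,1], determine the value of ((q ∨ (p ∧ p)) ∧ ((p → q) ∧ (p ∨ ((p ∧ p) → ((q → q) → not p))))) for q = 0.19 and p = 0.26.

0.19

(p ∧ p) = min(0.26, 0.26) = 0.26
(q ∨ (p ∧ p)) = max(0.19, 0.26) = 0.26
(p → q): 0.26 > 0.19, so result = 0.19
(p ∧ p) = min(0.26, 0.26) = 0.26
(q → q): 0.19 ≤ 0.19, so result = 1
not p: Gödel ¬ of 0.26 = 0 (operand ≠ 0)
((q → q) → not p): 1 > 0, so result = 0
((p ∧ p) → ((q → q) → not p)): 0.26 > 0, so result = 0
(p ∨ ((p ∧ p) → ((q → q) → not p))) = max(0.26, 0) = 0.26
((p → q) ∧ (p ∨ ((p ∧ p) → ((q → q) → not p)))) = min(0.19, 0.26) = 0.19
((q ∨ (p ∧ p)) ∧ ((p → q) ∧ (p ∨ ((p ∧ p) → ((q → q) → not p))))) = min(0.26, 0.19) = 0.19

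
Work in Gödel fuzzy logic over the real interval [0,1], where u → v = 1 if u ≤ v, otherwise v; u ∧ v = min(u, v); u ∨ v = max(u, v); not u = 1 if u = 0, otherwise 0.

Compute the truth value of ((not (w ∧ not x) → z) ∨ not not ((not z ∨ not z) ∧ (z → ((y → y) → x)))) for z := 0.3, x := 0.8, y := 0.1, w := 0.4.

0.30

not x: Gödel ¬ of 0.8 = 0 (operand ≠ 0)
(w ∧ not x) = min(0.4, 0) = 0
not (w ∧ not x): Gödel ¬ of 0 = 1 (operand is 0)
(not (w ∧ not x) → z): 1 > 0.3, so result = 0.3
not z: Gödel ¬ of 0.3 = 0 (operand ≠ 0)
not z: Gödel ¬ of 0.3 = 0 (operand ≠ 0)
(not z ∨ not z) = max(0, 0) = 0
(y → y): 0.1 ≤ 0.1, so result = 1
((y → y) → x): 1 > 0.8, so result = 0.8
(z → ((y → y) → x)): 0.3 ≤ 0.8, so result = 1
((not z ∨ not z) ∧ (z → ((y → y) → x))) = min(0, 1) = 0
not ((not z ∨ not z) ∧ (z → ((y → y) → x))): Gödel ¬ of 0 = 1 (operand is 0)
not not ((not z ∨ not z) ∧ (z → ((y → y) → x))): Gödel ¬ of 1 = 0 (operand ≠ 0)
((not (w ∧ not x) → z) ∨ not not ((not z ∨ not z) ∧ (z → ((y → y) → x)))) = max(0.3, 0) = 0.3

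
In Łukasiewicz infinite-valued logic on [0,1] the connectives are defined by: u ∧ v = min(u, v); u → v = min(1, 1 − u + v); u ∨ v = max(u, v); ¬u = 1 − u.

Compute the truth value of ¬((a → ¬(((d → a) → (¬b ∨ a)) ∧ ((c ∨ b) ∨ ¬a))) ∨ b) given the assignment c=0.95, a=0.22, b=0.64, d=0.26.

(d → a): min(1, 1 − 0.26 + 0.22) = 0.96
¬b: Łukasiewicz ¬ gives 1 − 0.64 = 0.36
(¬b ∨ a) = max(0.36, 0.22) = 0.36
((d → a) → (¬b ∨ a)): min(1, 1 − 0.96 + 0.36) = 0.4
(c ∨ b) = max(0.95, 0.64) = 0.95
¬a: Łukasiewicz ¬ gives 1 − 0.22 = 0.78
((c ∨ b) ∨ ¬a) = max(0.95, 0.78) = 0.95
(((d → a) → (¬b ∨ a)) ∧ ((c ∨ b) ∨ ¬a)) = min(0.4, 0.95) = 0.4
¬(((d → a) → (¬b ∨ a)) ∧ ((c ∨ b) ∨ ¬a)): Łukasiewicz ¬ gives 1 − 0.4 = 0.6
(a → ¬(((d → a) → (¬b ∨ a)) ∧ ((c ∨ b) ∨ ¬a))): min(1, 1 − 0.22 + 0.6) = 1
((a → ¬(((d → a) → (¬b ∨ a)) ∧ ((c ∨ b) ∨ ¬a))) ∨ b) = max(1, 0.64) = 1
¬((a → ¬(((d → a) → (¬b ∨ a)) ∧ ((c ∨ b) ∨ ¬a))) ∨ b): Łukasiewicz ¬ gives 1 − 1 = 0

0.00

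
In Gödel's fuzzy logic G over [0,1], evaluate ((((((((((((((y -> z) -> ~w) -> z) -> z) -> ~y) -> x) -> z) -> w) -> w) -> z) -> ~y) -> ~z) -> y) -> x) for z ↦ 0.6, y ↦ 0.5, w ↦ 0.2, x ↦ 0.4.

0.40

(y -> z): 0.5 ≤ 0.6, so result = 1
~w: Gödel ¬ of 0.2 = 0 (operand ≠ 0)
((y -> z) -> ~w): 1 > 0, so result = 0
(((y -> z) -> ~w) -> z): 0 ≤ 0.6, so result = 1
((((y -> z) -> ~w) -> z) -> z): 1 > 0.6, so result = 0.6
~y: Gödel ¬ of 0.5 = 0 (operand ≠ 0)
(((((y -> z) -> ~w) -> z) -> z) -> ~y): 0.6 > 0, so result = 0
((((((y -> z) -> ~w) -> z) -> z) -> ~y) -> x): 0 ≤ 0.4, so result = 1
(((((((y -> z) -> ~w) -> z) -> z) -> ~y) -> x) -> z): 1 > 0.6, so result = 0.6
((((((((y -> z) -> ~w) -> z) -> z) -> ~y) -> x) -> z) -> w): 0.6 > 0.2, so result = 0.2
(((((((((y -> z) -> ~w) -> z) -> z) -> ~y) -> x) -> z) -> w) -> w): 0.2 ≤ 0.2, so result = 1
((((((((((y -> z) -> ~w) -> z) -> z) -> ~y) -> x) -> z) -> w) -> w) -> z): 1 > 0.6, so result = 0.6
~y: Gödel ¬ of 0.5 = 0 (operand ≠ 0)
(((((((((((y -> z) -> ~w) -> z) -> z) -> ~y) -> x) -> z) -> w) -> w) -> z) -> ~y): 0.6 > 0, so result = 0
~z: Gödel ¬ of 0.6 = 0 (operand ≠ 0)
((((((((((((y -> z) -> ~w) -> z) -> z) -> ~y) -> x) -> z) -> w) -> w) -> z) -> ~y) -> ~z): 0 ≤ 0, so result = 1
(((((((((((((y -> z) -> ~w) -> z) -> z) -> ~y) -> x) -> z) -> w) -> w) -> z) -> ~y) -> ~z) -> y): 1 > 0.5, so result = 0.5
((((((((((((((y -> z) -> ~w) -> z) -> z) -> ~y) -> x) -> z) -> w) -> w) -> z) -> ~y) -> ~z) -> y) -> x): 0.5 > 0.4, so result = 0.4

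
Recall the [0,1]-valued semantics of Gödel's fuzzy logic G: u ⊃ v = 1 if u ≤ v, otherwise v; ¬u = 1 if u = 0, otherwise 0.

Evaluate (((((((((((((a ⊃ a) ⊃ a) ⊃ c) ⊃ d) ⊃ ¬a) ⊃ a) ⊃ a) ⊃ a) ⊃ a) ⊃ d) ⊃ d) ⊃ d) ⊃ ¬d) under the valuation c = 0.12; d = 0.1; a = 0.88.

(a ⊃ a): 0.88 ≤ 0.88, so result = 1
((a ⊃ a) ⊃ a): 1 > 0.88, so result = 0.88
(((a ⊃ a) ⊃ a) ⊃ c): 0.88 > 0.12, so result = 0.12
((((a ⊃ a) ⊃ a) ⊃ c) ⊃ d): 0.12 > 0.1, so result = 0.1
¬a: Gödel ¬ of 0.88 = 0 (operand ≠ 0)
(((((a ⊃ a) ⊃ a) ⊃ c) ⊃ d) ⊃ ¬a): 0.1 > 0, so result = 0
((((((a ⊃ a) ⊃ a) ⊃ c) ⊃ d) ⊃ ¬a) ⊃ a): 0 ≤ 0.88, so result = 1
(((((((a ⊃ a) ⊃ a) ⊃ c) ⊃ d) ⊃ ¬a) ⊃ a) ⊃ a): 1 > 0.88, so result = 0.88
((((((((a ⊃ a) ⊃ a) ⊃ c) ⊃ d) ⊃ ¬a) ⊃ a) ⊃ a) ⊃ a): 0.88 ≤ 0.88, so result = 1
(((((((((a ⊃ a) ⊃ a) ⊃ c) ⊃ d) ⊃ ¬a) ⊃ a) ⊃ a) ⊃ a) ⊃ a): 1 > 0.88, so result = 0.88
((((((((((a ⊃ a) ⊃ a) ⊃ c) ⊃ d) ⊃ ¬a) ⊃ a) ⊃ a) ⊃ a) ⊃ a) ⊃ d): 0.88 > 0.1, so result = 0.1
(((((((((((a ⊃ a) ⊃ a) ⊃ c) ⊃ d) ⊃ ¬a) ⊃ a) ⊃ a) ⊃ a) ⊃ a) ⊃ d) ⊃ d): 0.1 ≤ 0.1, so result = 1
((((((((((((a ⊃ a) ⊃ a) ⊃ c) ⊃ d) ⊃ ¬a) ⊃ a) ⊃ a) ⊃ a) ⊃ a) ⊃ d) ⊃ d) ⊃ d): 1 > 0.1, so result = 0.1
¬d: Gödel ¬ of 0.1 = 0 (operand ≠ 0)
(((((((((((((a ⊃ a) ⊃ a) ⊃ c) ⊃ d) ⊃ ¬a) ⊃ a) ⊃ a) ⊃ a) ⊃ a) ⊃ d) ⊃ d) ⊃ d) ⊃ ¬d): 0.1 > 0, so result = 0

0.00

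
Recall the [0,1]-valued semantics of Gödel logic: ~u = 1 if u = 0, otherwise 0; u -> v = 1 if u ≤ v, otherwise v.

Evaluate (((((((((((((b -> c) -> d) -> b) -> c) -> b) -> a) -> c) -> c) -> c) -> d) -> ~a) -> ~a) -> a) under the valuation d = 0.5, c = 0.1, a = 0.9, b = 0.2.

0.90

(b -> c): 0.2 > 0.1, so result = 0.1
((b -> c) -> d): 0.1 ≤ 0.5, so result = 1
(((b -> c) -> d) -> b): 1 > 0.2, so result = 0.2
((((b -> c) -> d) -> b) -> c): 0.2 > 0.1, so result = 0.1
(((((b -> c) -> d) -> b) -> c) -> b): 0.1 ≤ 0.2, so result = 1
((((((b -> c) -> d) -> b) -> c) -> b) -> a): 1 > 0.9, so result = 0.9
(((((((b -> c) -> d) -> b) -> c) -> b) -> a) -> c): 0.9 > 0.1, so result = 0.1
((((((((b -> c) -> d) -> b) -> c) -> b) -> a) -> c) -> c): 0.1 ≤ 0.1, so result = 1
(((((((((b -> c) -> d) -> b) -> c) -> b) -> a) -> c) -> c) -> c): 1 > 0.1, so result = 0.1
((((((((((b -> c) -> d) -> b) -> c) -> b) -> a) -> c) -> c) -> c) -> d): 0.1 ≤ 0.5, so result = 1
~a: Gödel ¬ of 0.9 = 0 (operand ≠ 0)
(((((((((((b -> c) -> d) -> b) -> c) -> b) -> a) -> c) -> c) -> c) -> d) -> ~a): 1 > 0, so result = 0
~a: Gödel ¬ of 0.9 = 0 (operand ≠ 0)
((((((((((((b -> c) -> d) -> b) -> c) -> b) -> a) -> c) -> c) -> c) -> d) -> ~a) -> ~a): 0 ≤ 0, so result = 1
(((((((((((((b -> c) -> d) -> b) -> c) -> b) -> a) -> c) -> c) -> c) -> d) -> ~a) -> ~a) -> a): 1 > 0.9, so result = 0.9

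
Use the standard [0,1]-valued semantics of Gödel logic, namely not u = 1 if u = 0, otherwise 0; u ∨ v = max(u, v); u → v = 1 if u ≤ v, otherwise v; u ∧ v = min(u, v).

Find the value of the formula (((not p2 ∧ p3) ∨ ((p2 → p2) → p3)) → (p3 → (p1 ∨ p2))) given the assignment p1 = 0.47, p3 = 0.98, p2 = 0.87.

not p2: Gödel ¬ of 0.87 = 0 (operand ≠ 0)
(not p2 ∧ p3) = min(0, 0.98) = 0
(p2 → p2): 0.87 ≤ 0.87, so result = 1
((p2 → p2) → p3): 1 > 0.98, so result = 0.98
((not p2 ∧ p3) ∨ ((p2 → p2) → p3)) = max(0, 0.98) = 0.98
(p1 ∨ p2) = max(0.47, 0.87) = 0.87
(p3 → (p1 ∨ p2)): 0.98 > 0.87, so result = 0.87
(((not p2 ∧ p3) ∨ ((p2 → p2) → p3)) → (p3 → (p1 ∨ p2))): 0.98 > 0.87, so result = 0.87

0.87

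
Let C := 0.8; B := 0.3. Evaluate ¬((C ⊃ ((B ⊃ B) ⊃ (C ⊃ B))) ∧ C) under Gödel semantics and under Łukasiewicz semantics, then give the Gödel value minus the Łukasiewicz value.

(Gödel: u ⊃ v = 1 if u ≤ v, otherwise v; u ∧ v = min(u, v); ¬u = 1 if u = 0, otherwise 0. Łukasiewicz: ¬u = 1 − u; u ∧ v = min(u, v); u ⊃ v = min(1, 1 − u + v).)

Gödel evaluation:
  (B ⊃ B): 0.3 ≤ 0.3, so result = 1
  (C ⊃ B): 0.8 > 0.3, so result = 0.3
  ((B ⊃ B) ⊃ (C ⊃ B)): 1 > 0.3, so result = 0.3
  (C ⊃ ((B ⊃ B) ⊃ (C ⊃ B))): 0.8 > 0.3, so result = 0.3
  ((C ⊃ ((B ⊃ B) ⊃ (C ⊃ B))) ∧ C) = min(0.3, 0.8) = 0.3
  ¬((C ⊃ ((B ⊃ B) ⊃ (C ⊃ B))) ∧ C): Gödel ¬ of 0.3 = 0 (operand ≠ 0)
  Gödel value = 0
Łukasiewicz evaluation:
  (B ⊃ B): min(1, 1 − 0.3 + 0.3) = 1
  (C ⊃ B): min(1, 1 − 0.8 + 0.3) = 0.5
  ((B ⊃ B) ⊃ (C ⊃ B)): min(1, 1 − 1 + 0.5) = 0.5
  (C ⊃ ((B ⊃ B) ⊃ (C ⊃ B))): min(1, 1 − 0.8 + 0.5) = 0.7
  ((C ⊃ ((B ⊃ B) ⊃ (C ⊃ B))) ∧ C) = min(0.7, 0.8) = 0.7
  ¬((C ⊃ ((B ⊃ B) ⊃ (C ⊃ B))) ∧ C): Łukasiewicz ¬ gives 1 − 0.7 = 0.3
  Łukasiewicz value = 0.3
Difference: 0 − 0.3 = -0.30

-0.30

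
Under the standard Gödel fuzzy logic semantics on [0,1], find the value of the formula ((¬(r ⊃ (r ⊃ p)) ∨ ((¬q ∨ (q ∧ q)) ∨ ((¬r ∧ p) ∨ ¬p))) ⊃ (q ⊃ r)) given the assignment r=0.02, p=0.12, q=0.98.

(r ⊃ p): 0.02 ≤ 0.12, so result = 1
(r ⊃ (r ⊃ p)): 0.02 ≤ 1, so result = 1
¬(r ⊃ (r ⊃ p)): Gödel ¬ of 1 = 0 (operand ≠ 0)
¬q: Gödel ¬ of 0.98 = 0 (operand ≠ 0)
(q ∧ q) = min(0.98, 0.98) = 0.98
(¬q ∨ (q ∧ q)) = max(0, 0.98) = 0.98
¬r: Gödel ¬ of 0.02 = 0 (operand ≠ 0)
(¬r ∧ p) = min(0, 0.12) = 0
¬p: Gödel ¬ of 0.12 = 0 (operand ≠ 0)
((¬r ∧ p) ∨ ¬p) = max(0, 0) = 0
((¬q ∨ (q ∧ q)) ∨ ((¬r ∧ p) ∨ ¬p)) = max(0.98, 0) = 0.98
(¬(r ⊃ (r ⊃ p)) ∨ ((¬q ∨ (q ∧ q)) ∨ ((¬r ∧ p) ∨ ¬p))) = max(0, 0.98) = 0.98
(q ⊃ r): 0.98 > 0.02, so result = 0.02
((¬(r ⊃ (r ⊃ p)) ∨ ((¬q ∨ (q ∧ q)) ∨ ((¬r ∧ p) ∨ ¬p))) ⊃ (q ⊃ r)): 0.98 > 0.02, so result = 0.02

0.02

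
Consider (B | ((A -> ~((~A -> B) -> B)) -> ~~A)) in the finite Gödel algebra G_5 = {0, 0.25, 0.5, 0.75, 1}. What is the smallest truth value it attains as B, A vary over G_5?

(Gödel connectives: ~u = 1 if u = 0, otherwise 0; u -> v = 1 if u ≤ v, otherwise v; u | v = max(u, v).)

0.00

The minimum is attained at B = 0, A = 0:
  ~A: Gödel ¬ of 0 = 1 (operand is 0)
  (~A -> B): 1 > 0, so result = 0
  ((~A -> B) -> B): 0 ≤ 0, so result = 1
  ~((~A -> B) -> B): Gödel ¬ of 1 = 0 (operand ≠ 0)
  (A -> ~((~A -> B) -> B)): 0 ≤ 0, so result = 1
  ~A: Gödel ¬ of 0 = 1 (operand is 0)
  ~~A: Gödel ¬ of 1 = 0 (operand ≠ 0)
  ((A -> ~((~A -> B) -> B)) -> ~~A): 1 > 0, so result = 0
  (B | ((A -> ~((~A -> B) -> B)) -> ~~A)) = max(0, 0) = 0
Checking all 25 assignments confirms none give a value below 0.00.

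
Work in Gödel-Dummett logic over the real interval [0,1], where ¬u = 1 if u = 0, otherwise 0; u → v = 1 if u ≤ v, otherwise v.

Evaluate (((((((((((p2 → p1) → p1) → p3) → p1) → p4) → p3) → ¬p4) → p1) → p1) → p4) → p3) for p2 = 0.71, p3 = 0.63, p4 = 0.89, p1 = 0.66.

0.63

(p2 → p1): 0.71 > 0.66, so result = 0.66
((p2 → p1) → p1): 0.66 ≤ 0.66, so result = 1
(((p2 → p1) → p1) → p3): 1 > 0.63, so result = 0.63
((((p2 → p1) → p1) → p3) → p1): 0.63 ≤ 0.66, so result = 1
(((((p2 → p1) → p1) → p3) → p1) → p4): 1 > 0.89, so result = 0.89
((((((p2 → p1) → p1) → p3) → p1) → p4) → p3): 0.89 > 0.63, so result = 0.63
¬p4: Gödel ¬ of 0.89 = 0 (operand ≠ 0)
(((((((p2 → p1) → p1) → p3) → p1) → p4) → p3) → ¬p4): 0.63 > 0, so result = 0
((((((((p2 → p1) → p1) → p3) → p1) → p4) → p3) → ¬p4) → p1): 0 ≤ 0.66, so result = 1
(((((((((p2 → p1) → p1) → p3) → p1) → p4) → p3) → ¬p4) → p1) → p1): 1 > 0.66, so result = 0.66
((((((((((p2 → p1) → p1) → p3) → p1) → p4) → p3) → ¬p4) → p1) → p1) → p4): 0.66 ≤ 0.89, so result = 1
(((((((((((p2 → p1) → p1) → p3) → p1) → p4) → p3) → ¬p4) → p1) → p1) → p4) → p3): 1 > 0.63, so result = 0.63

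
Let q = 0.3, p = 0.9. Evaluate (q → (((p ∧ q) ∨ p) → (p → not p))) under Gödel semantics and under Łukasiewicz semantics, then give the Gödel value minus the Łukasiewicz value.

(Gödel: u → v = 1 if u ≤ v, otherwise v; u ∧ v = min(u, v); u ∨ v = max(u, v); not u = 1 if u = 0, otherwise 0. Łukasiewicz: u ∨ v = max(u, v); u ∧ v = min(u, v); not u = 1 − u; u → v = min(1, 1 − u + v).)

-1.00

Gödel evaluation:
  (p ∧ q) = min(0.9, 0.3) = 0.3
  ((p ∧ q) ∨ p) = max(0.3, 0.9) = 0.9
  not p: Gödel ¬ of 0.9 = 0 (operand ≠ 0)
  (p → not p): 0.9 > 0, so result = 0
  (((p ∧ q) ∨ p) → (p → not p)): 0.9 > 0, so result = 0
  (q → (((p ∧ q) ∨ p) → (p → not p))): 0.3 > 0, so result = 0
  Gödel value = 0
Łukasiewicz evaluation:
  (p ∧ q) = min(0.9, 0.3) = 0.3
  ((p ∧ q) ∨ p) = max(0.3, 0.9) = 0.9
  not p: Łukasiewicz ¬ gives 1 − 0.9 = 0.1
  (p → not p): min(1, 1 − 0.9 + 0.1) = 0.2
  (((p ∧ q) ∨ p) → (p → not p)): min(1, 1 − 0.9 + 0.2) = 0.3
  (q → (((p ∧ q) ∨ p) → (p → not p))): min(1, 1 − 0.3 + 0.3) = 1
  Łukasiewicz value = 1
Difference: 0 − 1 = -1.00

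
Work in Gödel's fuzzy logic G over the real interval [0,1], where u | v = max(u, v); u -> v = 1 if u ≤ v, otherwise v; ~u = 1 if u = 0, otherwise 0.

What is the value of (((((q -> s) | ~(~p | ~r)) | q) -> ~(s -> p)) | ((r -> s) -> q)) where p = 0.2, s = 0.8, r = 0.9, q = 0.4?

0.40

(q -> s): 0.4 ≤ 0.8, so result = 1
~p: Gödel ¬ of 0.2 = 0 (operand ≠ 0)
~r: Gödel ¬ of 0.9 = 0 (operand ≠ 0)
(~p | ~r) = max(0, 0) = 0
~(~p | ~r): Gödel ¬ of 0 = 1 (operand is 0)
((q -> s) | ~(~p | ~r)) = max(1, 1) = 1
(((q -> s) | ~(~p | ~r)) | q) = max(1, 0.4) = 1
(s -> p): 0.8 > 0.2, so result = 0.2
~(s -> p): Gödel ¬ of 0.2 = 0 (operand ≠ 0)
((((q -> s) | ~(~p | ~r)) | q) -> ~(s -> p)): 1 > 0, so result = 0
(r -> s): 0.9 > 0.8, so result = 0.8
((r -> s) -> q): 0.8 > 0.4, so result = 0.4
(((((q -> s) | ~(~p | ~r)) | q) -> ~(s -> p)) | ((r -> s) -> q)) = max(0, 0.4) = 0.4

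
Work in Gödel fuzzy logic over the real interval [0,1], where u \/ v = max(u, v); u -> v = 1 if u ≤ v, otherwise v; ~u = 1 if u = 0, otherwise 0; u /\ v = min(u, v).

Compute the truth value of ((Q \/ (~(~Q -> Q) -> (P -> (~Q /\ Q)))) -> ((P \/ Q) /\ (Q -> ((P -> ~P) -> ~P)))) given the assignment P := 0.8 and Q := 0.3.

0.80

~Q: Gödel ¬ of 0.3 = 0 (operand ≠ 0)
(~Q -> Q): 0 ≤ 0.3, so result = 1
~(~Q -> Q): Gödel ¬ of 1 = 0 (operand ≠ 0)
~Q: Gödel ¬ of 0.3 = 0 (operand ≠ 0)
(~Q /\ Q) = min(0, 0.3) = 0
(P -> (~Q /\ Q)): 0.8 > 0, so result = 0
(~(~Q -> Q) -> (P -> (~Q /\ Q))): 0 ≤ 0, so result = 1
(Q \/ (~(~Q -> Q) -> (P -> (~Q /\ Q)))) = max(0.3, 1) = 1
(P \/ Q) = max(0.8, 0.3) = 0.8
~P: Gödel ¬ of 0.8 = 0 (operand ≠ 0)
(P -> ~P): 0.8 > 0, so result = 0
~P: Gödel ¬ of 0.8 = 0 (operand ≠ 0)
((P -> ~P) -> ~P): 0 ≤ 0, so result = 1
(Q -> ((P -> ~P) -> ~P)): 0.3 ≤ 1, so result = 1
((P \/ Q) /\ (Q -> ((P -> ~P) -> ~P))) = min(0.8, 1) = 0.8
((Q \/ (~(~Q -> Q) -> (P -> (~Q /\ Q)))) -> ((P \/ Q) /\ (Q -> ((P -> ~P) -> ~P)))): 1 > 0.8, so result = 0.8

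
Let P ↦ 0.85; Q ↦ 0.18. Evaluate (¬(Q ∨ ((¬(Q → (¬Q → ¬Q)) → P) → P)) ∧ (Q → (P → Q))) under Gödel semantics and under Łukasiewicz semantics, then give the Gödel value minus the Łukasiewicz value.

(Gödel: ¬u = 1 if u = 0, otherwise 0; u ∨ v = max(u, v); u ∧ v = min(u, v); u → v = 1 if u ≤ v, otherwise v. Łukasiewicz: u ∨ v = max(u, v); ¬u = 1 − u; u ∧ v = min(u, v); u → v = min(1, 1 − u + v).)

Gödel evaluation:
  ¬Q: Gödel ¬ of 0.18 = 0 (operand ≠ 0)
  ¬Q: Gödel ¬ of 0.18 = 0 (operand ≠ 0)
  (¬Q → ¬Q): 0 ≤ 0, so result = 1
  (Q → (¬Q → ¬Q)): 0.18 ≤ 1, so result = 1
  ¬(Q → (¬Q → ¬Q)): Gödel ¬ of 1 = 0 (operand ≠ 0)
  (¬(Q → (¬Q → ¬Q)) → P): 0 ≤ 0.85, so result = 1
  ((¬(Q → (¬Q → ¬Q)) → P) → P): 1 > 0.85, so result = 0.85
  (Q ∨ ((¬(Q → (¬Q → ¬Q)) → P) → P)) = max(0.18, 0.85) = 0.85
  ¬(Q ∨ ((¬(Q → (¬Q → ¬Q)) → P) → P)): Gödel ¬ of 0.85 = 0 (operand ≠ 0)
  (P → Q): 0.85 > 0.18, so result = 0.18
  (Q → (P → Q)): 0.18 ≤ 0.18, so result = 1
  (¬(Q ∨ ((¬(Q → (¬Q → ¬Q)) → P) → P)) ∧ (Q → (P → Q))) = min(0, 1) = 0
  Gödel value = 0
Łukasiewicz evaluation:
  ¬Q: Łukasiewicz ¬ gives 1 − 0.18 = 0.82
  ¬Q: Łukasiewicz ¬ gives 1 − 0.18 = 0.82
  (¬Q → ¬Q): min(1, 1 − 0.82 + 0.82) = 1
  (Q → (¬Q → ¬Q)): min(1, 1 − 0.18 + 1) = 1
  ¬(Q → (¬Q → ¬Q)): Łukasiewicz ¬ gives 1 − 1 = 0
  (¬(Q → (¬Q → ¬Q)) → P): min(1, 1 − 0 + 0.85) = 1
  ((¬(Q → (¬Q → ¬Q)) → P) → P): min(1, 1 − 1 + 0.85) = 0.85
  (Q ∨ ((¬(Q → (¬Q → ¬Q)) → P) → P)) = max(0.18, 0.85) = 0.85
  ¬(Q ∨ ((¬(Q → (¬Q → ¬Q)) → P) → P)): Łukasiewicz ¬ gives 1 − 0.85 = 0.15
  (P → Q): min(1, 1 − 0.85 + 0.18) = 0.33
  (Q → (P → Q)): min(1, 1 − 0.18 + 0.33) = 1
  (¬(Q ∨ ((¬(Q → (¬Q → ¬Q)) → P) → P)) ∧ (Q → (P → Q))) = min(0.15, 1) = 0.15
  Łukasiewicz value = 0.15
Difference: 0 − 0.15 = -0.15

-0.15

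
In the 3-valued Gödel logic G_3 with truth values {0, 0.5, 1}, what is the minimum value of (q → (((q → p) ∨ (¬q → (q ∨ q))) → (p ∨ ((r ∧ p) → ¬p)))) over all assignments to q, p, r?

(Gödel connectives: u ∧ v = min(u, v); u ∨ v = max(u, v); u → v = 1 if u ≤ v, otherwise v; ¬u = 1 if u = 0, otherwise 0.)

The minimum is attained at q = 1, p = 0.5, r = 0.5:
  (q → p): 1 > 0.5, so result = 0.5
  ¬q: Gödel ¬ of 1 = 0 (operand ≠ 0)
  (q ∨ q) = max(1, 1) = 1
  (¬q → (q ∨ q)): 0 ≤ 1, so result = 1
  ((q → p) ∨ (¬q → (q ∨ q))) = max(0.5, 1) = 1
  (r ∧ p) = min(0.5, 0.5) = 0.5
  ¬p: Gödel ¬ of 0.5 = 0 (operand ≠ 0)
  ((r ∧ p) → ¬p): 0.5 > 0, so result = 0
  (p ∨ ((r ∧ p) → ¬p)) = max(0.5, 0) = 0.5
  (((q → p) ∨ (¬q → (q ∨ q))) → (p ∨ ((r ∧ p) → ¬p))): 1 > 0.5, so result = 0.5
  (q → (((q → p) ∨ (¬q → (q ∨ q))) → (p ∨ ((r ∧ p) → ¬p)))): 1 > 0.5, so result = 0.5
Checking all 27 assignments confirms none give a value below 0.50.

0.50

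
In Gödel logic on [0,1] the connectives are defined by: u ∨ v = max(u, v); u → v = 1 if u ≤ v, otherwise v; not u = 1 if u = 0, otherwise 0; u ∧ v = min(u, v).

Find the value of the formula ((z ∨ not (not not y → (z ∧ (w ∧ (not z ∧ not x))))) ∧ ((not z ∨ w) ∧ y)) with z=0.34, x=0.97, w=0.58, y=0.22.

not y: Gödel ¬ of 0.22 = 0 (operand ≠ 0)
not not y: Gödel ¬ of 0 = 1 (operand is 0)
not z: Gödel ¬ of 0.34 = 0 (operand ≠ 0)
not x: Gödel ¬ of 0.97 = 0 (operand ≠ 0)
(not z ∧ not x) = min(0, 0) = 0
(w ∧ (not z ∧ not x)) = min(0.58, 0) = 0
(z ∧ (w ∧ (not z ∧ not x))) = min(0.34, 0) = 0
(not not y → (z ∧ (w ∧ (not z ∧ not x)))): 1 > 0, so result = 0
not (not not y → (z ∧ (w ∧ (not z ∧ not x)))): Gödel ¬ of 0 = 1 (operand is 0)
(z ∨ not (not not y → (z ∧ (w ∧ (not z ∧ not x))))) = max(0.34, 1) = 1
not z: Gödel ¬ of 0.34 = 0 (operand ≠ 0)
(not z ∨ w) = max(0, 0.58) = 0.58
((not z ∨ w) ∧ y) = min(0.58, 0.22) = 0.22
((z ∨ not (not not y → (z ∧ (w ∧ (not z ∧ not x))))) ∧ ((not z ∨ w) ∧ y)) = min(1, 0.22) = 0.22

0.22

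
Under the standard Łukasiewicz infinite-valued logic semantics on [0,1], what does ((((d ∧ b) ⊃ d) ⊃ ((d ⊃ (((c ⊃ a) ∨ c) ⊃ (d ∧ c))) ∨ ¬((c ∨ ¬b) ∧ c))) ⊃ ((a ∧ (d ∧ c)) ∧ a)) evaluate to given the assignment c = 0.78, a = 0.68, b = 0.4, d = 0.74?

0.68

(d ∧ b) = min(0.74, 0.4) = 0.4
((d ∧ b) ⊃ d): min(1, 1 − 0.4 + 0.74) = 1
(c ⊃ a): min(1, 1 − 0.78 + 0.68) = 0.9
((c ⊃ a) ∨ c) = max(0.9, 0.78) = 0.9
(d ∧ c) = min(0.74, 0.78) = 0.74
(((c ⊃ a) ∨ c) ⊃ (d ∧ c)): min(1, 1 − 0.9 + 0.74) = 0.84
(d ⊃ (((c ⊃ a) ∨ c) ⊃ (d ∧ c))): min(1, 1 − 0.74 + 0.84) = 1
¬b: Łukasiewicz ¬ gives 1 − 0.4 = 0.6
(c ∨ ¬b) = max(0.78, 0.6) = 0.78
((c ∨ ¬b) ∧ c) = min(0.78, 0.78) = 0.78
¬((c ∨ ¬b) ∧ c): Łukasiewicz ¬ gives 1 − 0.78 = 0.22
((d ⊃ (((c ⊃ a) ∨ c) ⊃ (d ∧ c))) ∨ ¬((c ∨ ¬b) ∧ c)) = max(1, 0.22) = 1
(((d ∧ b) ⊃ d) ⊃ ((d ⊃ (((c ⊃ a) ∨ c) ⊃ (d ∧ c))) ∨ ¬((c ∨ ¬b) ∧ c))): min(1, 1 − 1 + 1) = 1
(d ∧ c) = min(0.74, 0.78) = 0.74
(a ∧ (d ∧ c)) = min(0.68, 0.74) = 0.68
((a ∧ (d ∧ c)) ∧ a) = min(0.68, 0.68) = 0.68
((((d ∧ b) ⊃ d) ⊃ ((d ⊃ (((c ⊃ a) ∨ c) ⊃ (d ∧ c))) ∨ ¬((c ∨ ¬b) ∧ c))) ⊃ ((a ∧ (d ∧ c)) ∧ a)): min(1, 1 − 1 + 0.68) = 0.68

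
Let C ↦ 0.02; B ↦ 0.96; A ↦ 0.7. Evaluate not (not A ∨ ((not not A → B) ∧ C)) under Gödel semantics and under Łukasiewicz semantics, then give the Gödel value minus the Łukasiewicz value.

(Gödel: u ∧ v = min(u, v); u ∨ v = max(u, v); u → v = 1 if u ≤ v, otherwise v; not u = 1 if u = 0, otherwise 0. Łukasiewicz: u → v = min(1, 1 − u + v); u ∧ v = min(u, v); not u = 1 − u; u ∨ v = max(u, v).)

-0.70

Gödel evaluation:
  not A: Gödel ¬ of 0.7 = 0 (operand ≠ 0)
  not A: Gödel ¬ of 0.7 = 0 (operand ≠ 0)
  not not A: Gödel ¬ of 0 = 1 (operand is 0)
  (not not A → B): 1 > 0.96, so result = 0.96
  ((not not A → B) ∧ C) = min(0.96, 0.02) = 0.02
  (not A ∨ ((not not A → B) ∧ C)) = max(0, 0.02) = 0.02
  not (not A ∨ ((not not A → B) ∧ C)): Gödel ¬ of 0.02 = 0 (operand ≠ 0)
  Gödel value = 0
Łukasiewicz evaluation:
  not A: Łukasiewicz ¬ gives 1 − 0.7 = 0.3
  not A: Łukasiewicz ¬ gives 1 − 0.7 = 0.3
  not not A: Łukasiewicz ¬ gives 1 − 0.3 = 0.7
  (not not A → B): min(1, 1 − 0.7 + 0.96) = 1
  ((not not A → B) ∧ C) = min(1, 0.02) = 0.02
  (not A ∨ ((not not A → B) ∧ C)) = max(0.3, 0.02) = 0.3
  not (not A ∨ ((not not A → B) ∧ C)): Łukasiewicz ¬ gives 1 − 0.3 = 0.7
  Łukasiewicz value = 0.7
Difference: 0 − 0.7 = -0.70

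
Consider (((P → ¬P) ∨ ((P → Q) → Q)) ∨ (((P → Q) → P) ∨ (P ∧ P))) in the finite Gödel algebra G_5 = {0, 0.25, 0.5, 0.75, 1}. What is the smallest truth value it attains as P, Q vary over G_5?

The minimum is attained at P = 0.25, Q = 0.25:
  ¬P: Gödel ¬ of 0.25 = 0 (operand ≠ 0)
  (P → ¬P): 0.25 > 0, so result = 0
  (P → Q): 0.25 ≤ 0.25, so result = 1
  ((P → Q) → Q): 1 > 0.25, so result = 0.25
  ((P → ¬P) ∨ ((P → Q) → Q)) = max(0, 0.25) = 0.25
  (P → Q): 0.25 ≤ 0.25, so result = 1
  ((P → Q) → P): 1 > 0.25, so result = 0.25
  (P ∧ P) = min(0.25, 0.25) = 0.25
  (((P → Q) → P) ∨ (P ∧ P)) = max(0.25, 0.25) = 0.25
  (((P → ¬P) ∨ ((P → Q) → Q)) ∨ (((P → Q) → P) ∨ (P ∧ P))) = max(0.25, 0.25) = 0.25
Checking all 25 assignments confirms none give a value below 0.25.

0.25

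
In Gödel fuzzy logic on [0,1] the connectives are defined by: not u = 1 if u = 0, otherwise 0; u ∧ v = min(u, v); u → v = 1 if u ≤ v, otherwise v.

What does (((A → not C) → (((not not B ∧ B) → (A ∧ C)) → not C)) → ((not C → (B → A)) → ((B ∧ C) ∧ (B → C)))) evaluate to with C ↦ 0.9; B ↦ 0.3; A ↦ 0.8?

not C: Gödel ¬ of 0.9 = 0 (operand ≠ 0)
(A → not C): 0.8 > 0, so result = 0
not B: Gödel ¬ of 0.3 = 0 (operand ≠ 0)
not not B: Gödel ¬ of 0 = 1 (operand is 0)
(not not B ∧ B) = min(1, 0.3) = 0.3
(A ∧ C) = min(0.8, 0.9) = 0.8
((not not B ∧ B) → (A ∧ C)): 0.3 ≤ 0.8, so result = 1
not C: Gödel ¬ of 0.9 = 0 (operand ≠ 0)
(((not not B ∧ B) → (A ∧ C)) → not C): 1 > 0, so result = 0
((A → not C) → (((not not B ∧ B) → (A ∧ C)) → not C)): 0 ≤ 0, so result = 1
not C: Gödel ¬ of 0.9 = 0 (operand ≠ 0)
(B → A): 0.3 ≤ 0.8, so result = 1
(not C → (B → A)): 0 ≤ 1, so result = 1
(B ∧ C) = min(0.3, 0.9) = 0.3
(B → C): 0.3 ≤ 0.9, so result = 1
((B ∧ C) ∧ (B → C)) = min(0.3, 1) = 0.3
((not C → (B → A)) → ((B ∧ C) ∧ (B → C))): 1 > 0.3, so result = 0.3
(((A → not C) → (((not not B ∧ B) → (A ∧ C)) → not C)) → ((not C → (B → A)) → ((B ∧ C) ∧ (B → C)))): 1 > 0.3, so result = 0.3

0.30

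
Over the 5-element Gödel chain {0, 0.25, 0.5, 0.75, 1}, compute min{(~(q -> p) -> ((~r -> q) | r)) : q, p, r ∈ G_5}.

The minimum is attained at q = 0.25, p = 0, r = 0:
  (q -> p): 0.25 > 0, so result = 0
  ~(q -> p): Gödel ¬ of 0 = 1 (operand is 0)
  ~r: Gödel ¬ of 0 = 1 (operand is 0)
  (~r -> q): 1 > 0.25, so result = 0.25
  ((~r -> q) | r) = max(0.25, 0) = 0.25
  (~(q -> p) -> ((~r -> q) | r)): 1 > 0.25, so result = 0.25
Checking all 125 assignments confirms none give a value below 0.25.

0.25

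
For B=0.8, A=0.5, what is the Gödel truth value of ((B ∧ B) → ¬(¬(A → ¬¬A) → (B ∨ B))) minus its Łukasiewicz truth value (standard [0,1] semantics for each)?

-0.20

Gödel evaluation:
  (B ∧ B) = min(0.8, 0.8) = 0.8
  ¬A: Gödel ¬ of 0.5 = 0 (operand ≠ 0)
  ¬¬A: Gödel ¬ of 0 = 1 (operand is 0)
  (A → ¬¬A): 0.5 ≤ 1, so result = 1
  ¬(A → ¬¬A): Gödel ¬ of 1 = 0 (operand ≠ 0)
  (B ∨ B) = max(0.8, 0.8) = 0.8
  (¬(A → ¬¬A) → (B ∨ B)): 0 ≤ 0.8, so result = 1
  ¬(¬(A → ¬¬A) → (B ∨ B)): Gödel ¬ of 1 = 0 (operand ≠ 0)
  ((B ∧ B) → ¬(¬(A → ¬¬A) → (B ∨ B))): 0.8 > 0, so result = 0
  Gödel value = 0
Łukasiewicz evaluation:
  (B ∧ B) = min(0.8, 0.8) = 0.8
  ¬A: Łukasiewicz ¬ gives 1 − 0.5 = 0.5
  ¬¬A: Łukasiewicz ¬ gives 1 − 0.5 = 0.5
  (A → ¬¬A): min(1, 1 − 0.5 + 0.5) = 1
  ¬(A → ¬¬A): Łukasiewicz ¬ gives 1 − 1 = 0
  (B ∨ B) = max(0.8, 0.8) = 0.8
  (¬(A → ¬¬A) → (B ∨ B)): min(1, 1 − 0 + 0.8) = 1
  ¬(¬(A → ¬¬A) → (B ∨ B)): Łukasiewicz ¬ gives 1 − 1 = 0
  ((B ∧ B) → ¬(¬(A → ¬¬A) → (B ∨ B))): min(1, 1 − 0.8 + 0) = 0.2
  Łukasiewicz value = 0.2
Difference: 0 − 0.2 = -0.20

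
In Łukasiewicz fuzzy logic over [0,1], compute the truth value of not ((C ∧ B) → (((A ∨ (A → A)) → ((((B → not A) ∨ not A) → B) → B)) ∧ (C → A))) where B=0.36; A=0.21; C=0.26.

(C ∧ B) = min(0.26, 0.36) = 0.26
(A → A): min(1, 1 − 0.21 + 0.21) = 1
(A ∨ (A → A)) = max(0.21, 1) = 1
not A: Łukasiewicz ¬ gives 1 − 0.21 = 0.79
(B → not A): min(1, 1 − 0.36 + 0.79) = 1
not A: Łukasiewicz ¬ gives 1 − 0.21 = 0.79
((B → not A) ∨ not A) = max(1, 0.79) = 1
(((B → not A) ∨ not A) → B): min(1, 1 − 1 + 0.36) = 0.36
((((B → not A) ∨ not A) → B) → B): min(1, 1 − 0.36 + 0.36) = 1
((A ∨ (A → A)) → ((((B → not A) ∨ not A) → B) → B)): min(1, 1 − 1 + 1) = 1
(C → A): min(1, 1 − 0.26 + 0.21) = 0.95
(((A ∨ (A → A)) → ((((B → not A) ∨ not A) → B) → B)) ∧ (C → A)) = min(1, 0.95) = 0.95
((C ∧ B) → (((A ∨ (A → A)) → ((((B → not A) ∨ not A) → B) → B)) ∧ (C → A))): min(1, 1 − 0.26 + 0.95) = 1
not ((C ∧ B) → (((A ∨ (A → A)) → ((((B → not A) ∨ not A) → B) → B)) ∧ (C → A))): Łukasiewicz ¬ gives 1 − 1 = 0

0.00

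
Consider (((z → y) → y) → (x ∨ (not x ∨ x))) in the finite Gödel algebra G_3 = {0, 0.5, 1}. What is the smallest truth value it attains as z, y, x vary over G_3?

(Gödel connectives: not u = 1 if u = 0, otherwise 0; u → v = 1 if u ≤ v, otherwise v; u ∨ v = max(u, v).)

0.50

The minimum is attained at z = 0, y = 1, x = 0.5:
  (z → y): 0 ≤ 1, so result = 1
  ((z → y) → y): 1 ≤ 1, so result = 1
  not x: Gödel ¬ of 0.5 = 0 (operand ≠ 0)
  (not x ∨ x) = max(0, 0.5) = 0.5
  (x ∨ (not x ∨ x)) = max(0.5, 0.5) = 0.5
  (((z → y) → y) → (x ∨ (not x ∨ x))): 1 > 0.5, so result = 0.5
Checking all 27 assignments confirms none give a value below 0.50.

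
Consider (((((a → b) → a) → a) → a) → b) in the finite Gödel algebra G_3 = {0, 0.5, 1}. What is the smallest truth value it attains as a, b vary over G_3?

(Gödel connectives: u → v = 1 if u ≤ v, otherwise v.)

0.00

The minimum is attained at a = 0.5, b = 0:
  (a → b): 0.5 > 0, so result = 0
  ((a → b) → a): 0 ≤ 0.5, so result = 1
  (((a → b) → a) → a): 1 > 0.5, so result = 0.5
  ((((a → b) → a) → a) → a): 0.5 ≤ 0.5, so result = 1
  (((((a → b) → a) → a) → a) → b): 1 > 0, so result = 0
Checking all 9 assignments confirms none give a value below 0.00.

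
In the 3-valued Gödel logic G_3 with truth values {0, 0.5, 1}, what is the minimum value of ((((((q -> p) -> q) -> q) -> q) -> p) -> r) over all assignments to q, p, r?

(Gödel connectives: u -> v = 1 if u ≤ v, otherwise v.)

The minimum is attained at q = 0, p = 0, r = 0:
  (q -> p): 0 ≤ 0, so result = 1
  ((q -> p) -> q): 1 > 0, so result = 0
  (((q -> p) -> q) -> q): 0 ≤ 0, so result = 1
  ((((q -> p) -> q) -> q) -> q): 1 > 0, so result = 0
  (((((q -> p) -> q) -> q) -> q) -> p): 0 ≤ 0, so result = 1
  ((((((q -> p) -> q) -> q) -> q) -> p) -> r): 1 > 0, so result = 0
Checking all 27 assignments confirms none give a value below 0.00.

0.00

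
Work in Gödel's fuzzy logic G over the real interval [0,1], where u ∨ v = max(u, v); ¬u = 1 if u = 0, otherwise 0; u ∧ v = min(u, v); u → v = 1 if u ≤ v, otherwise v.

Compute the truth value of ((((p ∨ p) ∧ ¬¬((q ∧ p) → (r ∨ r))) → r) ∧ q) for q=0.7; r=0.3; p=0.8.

0.30

(p ∨ p) = max(0.8, 0.8) = 0.8
(q ∧ p) = min(0.7, 0.8) = 0.7
(r ∨ r) = max(0.3, 0.3) = 0.3
((q ∧ p) → (r ∨ r)): 0.7 > 0.3, so result = 0.3
¬((q ∧ p) → (r ∨ r)): Gödel ¬ of 0.3 = 0 (operand ≠ 0)
¬¬((q ∧ p) → (r ∨ r)): Gödel ¬ of 0 = 1 (operand is 0)
((p ∨ p) ∧ ¬¬((q ∧ p) → (r ∨ r))) = min(0.8, 1) = 0.8
(((p ∨ p) ∧ ¬¬((q ∧ p) → (r ∨ r))) → r): 0.8 > 0.3, so result = 0.3
((((p ∨ p) ∧ ¬¬((q ∧ p) → (r ∨ r))) → r) ∧ q) = min(0.3, 0.7) = 0.3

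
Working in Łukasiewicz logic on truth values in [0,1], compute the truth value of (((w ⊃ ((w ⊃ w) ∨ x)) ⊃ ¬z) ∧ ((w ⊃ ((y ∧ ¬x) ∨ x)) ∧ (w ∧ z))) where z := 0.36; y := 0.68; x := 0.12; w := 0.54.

0.36

(w ⊃ w): min(1, 1 − 0.54 + 0.54) = 1
((w ⊃ w) ∨ x) = max(1, 0.12) = 1
(w ⊃ ((w ⊃ w) ∨ x)): min(1, 1 − 0.54 + 1) = 1
¬z: Łukasiewicz ¬ gives 1 − 0.36 = 0.64
((w ⊃ ((w ⊃ w) ∨ x)) ⊃ ¬z): min(1, 1 − 1 + 0.64) = 0.64
¬x: Łukasiewicz ¬ gives 1 − 0.12 = 0.88
(y ∧ ¬x) = min(0.68, 0.88) = 0.68
((y ∧ ¬x) ∨ x) = max(0.68, 0.12) = 0.68
(w ⊃ ((y ∧ ¬x) ∨ x)): min(1, 1 − 0.54 + 0.68) = 1
(w ∧ z) = min(0.54, 0.36) = 0.36
((w ⊃ ((y ∧ ¬x) ∨ x)) ∧ (w ∧ z)) = min(1, 0.36) = 0.36
(((w ⊃ ((w ⊃ w) ∨ x)) ⊃ ¬z) ∧ ((w ⊃ ((y ∧ ¬x) ∨ x)) ∧ (w ∧ z))) = min(0.64, 0.36) = 0.36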